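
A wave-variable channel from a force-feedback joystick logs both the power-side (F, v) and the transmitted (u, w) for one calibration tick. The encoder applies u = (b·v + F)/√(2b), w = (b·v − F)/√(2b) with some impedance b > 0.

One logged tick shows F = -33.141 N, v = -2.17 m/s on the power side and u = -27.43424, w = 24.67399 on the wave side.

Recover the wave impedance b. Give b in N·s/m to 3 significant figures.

u + w = -2.76025;  u + w = √(2b)·v, so √(2b) = -2.76025/(-2.17) = 1.27200.
b = (√(2b))²/2 = 1.61800/2 = 0.80900.
(Check via u − w = 2F/√(2b): u − w = -52.10823, 2F/√(2b) = -52.10830.)

b = 0.809 N·s/m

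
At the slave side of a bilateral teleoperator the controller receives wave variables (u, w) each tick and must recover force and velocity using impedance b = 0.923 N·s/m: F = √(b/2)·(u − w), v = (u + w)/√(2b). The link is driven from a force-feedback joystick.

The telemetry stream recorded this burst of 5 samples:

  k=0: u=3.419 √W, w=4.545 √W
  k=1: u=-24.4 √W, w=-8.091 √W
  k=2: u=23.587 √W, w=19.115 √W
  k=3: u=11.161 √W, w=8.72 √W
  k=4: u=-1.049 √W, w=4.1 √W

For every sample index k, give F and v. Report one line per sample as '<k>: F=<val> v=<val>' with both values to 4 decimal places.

k=0: u−w=-1.1260, u+w=7.9640; √(b/2)=0.6793, √(2b)=1.3587; F=0.6793×(-1.126)=-0.7649, v=7.9640/1.3587=5.8616
k=1: u−w=-16.3090, u+w=-32.4910; √(b/2)=0.6793, √(2b)=1.3587; F=0.6793×(-16.309)=-11.0793, v=-32.4910/1.3587=-23.9137
k=2: u−w=4.4720, u+w=42.7020; √(b/2)=0.6793, √(2b)=1.3587; F=0.6793×4.472=3.0380, v=42.7020/1.3587=31.4291
k=3: u−w=2.4410, u+w=19.8810; √(b/2)=0.6793, √(2b)=1.3587; F=0.6793×2.441=1.6583, v=19.8810/1.3587=14.6326
k=4: u−w=-5.1490, u+w=3.0510; √(b/2)=0.6793, √(2b)=1.3587; F=0.6793×(-5.149)=-3.4979, v=3.0510/1.3587=2.2456

0: F=-0.7649 v=5.8616
1: F=-11.0793 v=-23.9137
2: F=3.0380 v=31.4291
3: F=1.6583 v=14.6326
4: F=-3.4979 v=2.2456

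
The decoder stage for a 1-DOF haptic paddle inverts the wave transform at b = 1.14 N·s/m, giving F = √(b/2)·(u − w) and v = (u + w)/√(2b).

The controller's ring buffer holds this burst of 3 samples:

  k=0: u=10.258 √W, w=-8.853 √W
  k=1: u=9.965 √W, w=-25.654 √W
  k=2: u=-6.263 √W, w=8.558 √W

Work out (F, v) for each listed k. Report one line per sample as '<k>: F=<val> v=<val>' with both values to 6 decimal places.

k=0: u−w=19.111000, u+w=1.405000; √(b/2)=0.754983, √(2b)=1.509967; F=0.754983×19.111=14.428489, v=1.405000/1.509967=0.930484
k=1: u−w=35.619000, u+w=-15.689000; √(b/2)=0.754983, √(2b)=1.509967; F=0.754983×35.619=26.891755, v=-15.689000/1.509967=-10.390294
k=2: u−w=-14.821000, u+w=2.295000; √(b/2)=0.754983, √(2b)=1.509967; F=0.754983×(-14.821)=-11.189610, v=2.295000/1.509967=1.519901

0: F=14.428489 v=0.930484
1: F=26.891755 v=-10.390294
2: F=-11.189610 v=1.519901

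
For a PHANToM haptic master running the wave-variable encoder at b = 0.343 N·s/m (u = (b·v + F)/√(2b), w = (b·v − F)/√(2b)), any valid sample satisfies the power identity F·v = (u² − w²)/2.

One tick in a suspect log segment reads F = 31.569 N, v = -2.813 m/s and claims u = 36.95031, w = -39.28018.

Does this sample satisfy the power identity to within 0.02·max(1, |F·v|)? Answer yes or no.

yes

F·v = 31.569×(-2.813) = -88.8036 W.
(u² − w²)/2 = (1365.3254 − 1542.9325)/2 = -88.8036 W.
|Δ| = 0.0000;  2% of max(1, |F·v|) = 1.7761.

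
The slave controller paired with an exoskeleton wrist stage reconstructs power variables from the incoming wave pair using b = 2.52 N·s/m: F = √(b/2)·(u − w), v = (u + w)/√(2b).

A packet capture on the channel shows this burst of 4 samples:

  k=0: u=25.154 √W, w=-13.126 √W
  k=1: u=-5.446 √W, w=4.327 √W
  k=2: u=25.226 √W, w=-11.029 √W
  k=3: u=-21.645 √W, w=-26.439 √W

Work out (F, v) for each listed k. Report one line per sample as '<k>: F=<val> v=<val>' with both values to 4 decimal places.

k=0: u−w=38.2800, u+w=12.0280; √(b/2)=1.1225, √(2b)=2.2450; F=1.1225×38.28=42.9692, v=12.0280/2.2450=5.3577
k=1: u−w=-9.7730, u+w=-1.1190; √(b/2)=1.1225, √(2b)=2.2450; F=1.1225×(-9.773)=-10.9702, v=-1.1190/2.2450=-0.4984
k=2: u−w=36.2550, u+w=14.1970; √(b/2)=1.1225, √(2b)=2.2450; F=1.1225×36.255=40.6961, v=14.1970/2.2450=6.3238
k=3: u−w=4.7940, u+w=-48.0840; √(b/2)=1.1225, √(2b)=2.2450; F=1.1225×4.794=5.3813, v=-48.0840/2.2450=-21.4183

0: F=42.9692 v=5.3577
1: F=-10.9702 v=-0.4984
2: F=40.6961 v=6.3238
3: F=5.3813 v=-21.4183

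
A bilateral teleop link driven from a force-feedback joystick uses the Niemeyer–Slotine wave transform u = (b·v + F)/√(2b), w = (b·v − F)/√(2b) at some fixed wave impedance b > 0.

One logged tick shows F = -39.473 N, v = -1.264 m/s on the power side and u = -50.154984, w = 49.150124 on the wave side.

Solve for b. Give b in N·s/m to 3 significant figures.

b = 0.316 N·s/m

u + w = -1.004860;  u + w = √(2b)·v, so √(2b) = -1.004860/(-1.264) = 0.794984.
b = (√(2b))²/2 = 0.632000/2 = 0.316000.
(Check via u − w = 2F/√(2b): u − w = -99.305108, 2F/√(2b) = -99.305121.)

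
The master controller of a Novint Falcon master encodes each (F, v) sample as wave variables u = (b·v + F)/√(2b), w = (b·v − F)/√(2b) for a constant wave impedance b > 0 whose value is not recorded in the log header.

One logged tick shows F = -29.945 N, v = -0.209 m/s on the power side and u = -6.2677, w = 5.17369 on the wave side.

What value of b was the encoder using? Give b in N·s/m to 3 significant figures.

b = 13.7 N·s/m

u + w = -1.09401;  u + w = √(2b)·v, so √(2b) = -1.09401/(-0.209) = 5.23450.
b = (√(2b))²/2 = 27.39997/2 = 13.69998.
(Check via u − w = 2F/√(2b): u − w = -11.44139, 2F/√(2b) = -11.44140.)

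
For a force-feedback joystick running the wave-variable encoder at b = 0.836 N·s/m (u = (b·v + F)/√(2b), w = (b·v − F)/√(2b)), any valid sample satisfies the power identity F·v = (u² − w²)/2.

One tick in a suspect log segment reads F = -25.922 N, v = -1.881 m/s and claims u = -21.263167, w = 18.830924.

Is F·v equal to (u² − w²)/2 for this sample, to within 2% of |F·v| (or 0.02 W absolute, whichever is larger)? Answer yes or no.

F·v = (-25.922)×(-1.881) = 48.759282 W.
(u² − w²)/2 = (452.122271 − 354.603699)/2 = 48.759286 W.
|Δ| = 0.000004;  2% of max(1, |F·v|) = 0.975186.

yes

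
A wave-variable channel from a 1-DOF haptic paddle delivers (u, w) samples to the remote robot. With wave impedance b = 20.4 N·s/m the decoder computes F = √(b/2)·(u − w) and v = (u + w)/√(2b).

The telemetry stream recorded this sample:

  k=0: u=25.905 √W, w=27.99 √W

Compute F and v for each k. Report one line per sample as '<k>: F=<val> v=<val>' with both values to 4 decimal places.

0: F=-6.6590 v=8.4376

k=0: u−w=-2.0850, u+w=53.8950; √(b/2)=3.1937, √(2b)=6.3875; F=3.1937×(-2.085)=-6.6590, v=53.8950/6.3875=8.4376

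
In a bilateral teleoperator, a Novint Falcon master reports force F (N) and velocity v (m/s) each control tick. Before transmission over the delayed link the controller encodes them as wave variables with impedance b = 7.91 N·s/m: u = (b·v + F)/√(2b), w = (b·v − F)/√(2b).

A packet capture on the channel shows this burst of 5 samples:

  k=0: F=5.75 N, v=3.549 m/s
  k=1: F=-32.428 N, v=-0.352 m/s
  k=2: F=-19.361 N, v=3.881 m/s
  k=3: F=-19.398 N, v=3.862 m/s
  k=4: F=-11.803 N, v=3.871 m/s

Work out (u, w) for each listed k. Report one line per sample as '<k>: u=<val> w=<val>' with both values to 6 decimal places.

0: u=8.503616 w=5.612306
1: u=-8.853019 w=7.452961
2: u=2.850507 w=12.585924
3: u=2.803419 w=12.557440
4: u=4.730839 w=10.665817

k=0: b·v=7.91×3.549=28.072590; √(2b)=3.977436; u=(28.072590+5.75)/3.977436=8.503616, w=(28.072590−5.75)/3.977436=5.612306
k=1: b·v=7.91×(-0.352)=-2.784320; √(2b)=3.977436; u=(-2.784320+(-32.428))/3.977436=-8.853019, w=(-2.784320−(-32.428))/3.977436=7.452961
k=2: b·v=7.91×3.881=30.698710; √(2b)=3.977436; u=(30.698710+(-19.361))/3.977436=2.850507, w=(30.698710−(-19.361))/3.977436=12.585924
k=3: b·v=7.91×3.862=30.548420; √(2b)=3.977436; u=(30.548420+(-19.398))/3.977436=2.803419, w=(30.548420−(-19.398))/3.977436=12.557440
k=4: b·v=7.91×3.871=30.619610; √(2b)=3.977436; u=(30.619610+(-11.803))/3.977436=4.730839, w=(30.619610−(-11.803))/3.977436=10.665817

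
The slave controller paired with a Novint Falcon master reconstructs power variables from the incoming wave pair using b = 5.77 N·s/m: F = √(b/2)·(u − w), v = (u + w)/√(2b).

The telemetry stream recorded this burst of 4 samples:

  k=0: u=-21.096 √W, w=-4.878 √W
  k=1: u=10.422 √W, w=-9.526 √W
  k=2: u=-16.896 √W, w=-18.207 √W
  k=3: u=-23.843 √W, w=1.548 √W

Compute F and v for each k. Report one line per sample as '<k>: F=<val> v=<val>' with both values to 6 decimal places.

0: F=-27.546740 v=-7.646029
1: F=33.882252 v=0.263758
2: F=2.226771 v=-10.333355
3: F=-43.127344 v=-6.563033

k=0: u−w=-16.218000, u+w=-25.974000; √(b/2)=1.698529, √(2b)=3.397058; F=1.698529×(-16.218)=-27.546740, v=-25.974000/3.397058=-7.646029
k=1: u−w=19.948000, u+w=0.896000; √(b/2)=1.698529, √(2b)=3.397058; F=1.698529×19.948=33.882252, v=0.896000/3.397058=0.263758
k=2: u−w=1.311000, u+w=-35.103000; √(b/2)=1.698529, √(2b)=3.397058; F=1.698529×1.311=2.226771, v=-35.103000/3.397058=-10.333355
k=3: u−w=-25.391000, u+w=-22.295000; √(b/2)=1.698529, √(2b)=3.397058; F=1.698529×(-25.391)=-43.127344, v=-22.295000/3.397058=-6.563033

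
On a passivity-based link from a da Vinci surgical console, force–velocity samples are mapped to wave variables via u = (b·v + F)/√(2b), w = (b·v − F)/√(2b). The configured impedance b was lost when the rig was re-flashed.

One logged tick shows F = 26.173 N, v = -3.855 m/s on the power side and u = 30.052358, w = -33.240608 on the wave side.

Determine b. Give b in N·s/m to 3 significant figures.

u + w = -3.188250;  u + w = √(2b)·v, so √(2b) = -3.188250/(-3.855) = 0.827043.
b = (√(2b))²/2 = 0.684000/2 = 0.342000.
(Check via u − w = 2F/√(2b): u − w = 63.292966, 2F/√(2b) = 63.292976.)

b = 0.342 N·s/m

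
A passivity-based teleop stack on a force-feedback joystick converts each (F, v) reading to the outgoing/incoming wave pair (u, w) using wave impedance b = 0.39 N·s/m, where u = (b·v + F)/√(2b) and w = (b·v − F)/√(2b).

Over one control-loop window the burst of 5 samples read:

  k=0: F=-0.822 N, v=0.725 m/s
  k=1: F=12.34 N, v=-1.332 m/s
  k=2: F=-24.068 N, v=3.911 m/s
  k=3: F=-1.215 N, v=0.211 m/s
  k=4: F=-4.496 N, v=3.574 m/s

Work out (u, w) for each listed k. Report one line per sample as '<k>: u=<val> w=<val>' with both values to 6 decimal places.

0: u=-0.610580 w=1.250883
1: u=13.384103 w=-14.560494
2: u=-25.524593 w=28.978694
3: u=-1.282542 w=1.468892
4: u=-3.512482 w=6.668953

k=0: b·v=0.39×0.725=0.282750; √(2b)=0.883176; u=(0.282750+(-0.822))/0.883176=-0.610580, w=(0.282750−(-0.822))/0.883176=1.250883
k=1: b·v=0.39×(-1.332)=-0.519480; √(2b)=0.883176; u=(-0.519480+12.34)/0.883176=13.384103, w=(-0.519480−12.34)/0.883176=-14.560494
k=2: b·v=0.39×3.911=1.525290; √(2b)=0.883176; u=(1.525290+(-24.068))/0.883176=-25.524593, w=(1.525290−(-24.068))/0.883176=28.978694
k=3: b·v=0.39×0.211=0.082290; √(2b)=0.883176; u=(0.082290+(-1.215))/0.883176=-1.282542, w=(0.082290−(-1.215))/0.883176=1.468892
k=4: b·v=0.39×3.574=1.393860; √(2b)=0.883176; u=(1.393860+(-4.496))/0.883176=-3.512482, w=(1.393860−(-4.496))/0.883176=6.668953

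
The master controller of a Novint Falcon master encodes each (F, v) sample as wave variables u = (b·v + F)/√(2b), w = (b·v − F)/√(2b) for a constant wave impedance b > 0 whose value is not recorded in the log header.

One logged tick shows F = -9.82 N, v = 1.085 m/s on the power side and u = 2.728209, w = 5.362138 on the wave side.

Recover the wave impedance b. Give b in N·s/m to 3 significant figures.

b = 27.8 N·s/m

u + w = 8.090347;  u + w = √(2b)·v, so √(2b) = 8.090347/1.085 = 7.456541.
b = (√(2b))²/2 = 55.600004/2 = 27.800002.
(Check via u − w = 2F/√(2b): u − w = -2.633929, 2F/√(2b) = -2.633929.)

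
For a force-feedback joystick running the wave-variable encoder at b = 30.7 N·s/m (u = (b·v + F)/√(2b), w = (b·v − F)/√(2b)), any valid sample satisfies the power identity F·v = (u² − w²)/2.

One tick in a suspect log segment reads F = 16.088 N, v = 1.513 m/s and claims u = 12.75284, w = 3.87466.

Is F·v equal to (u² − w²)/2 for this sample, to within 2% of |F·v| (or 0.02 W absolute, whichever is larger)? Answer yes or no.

no

F·v = 16.088×1.513 = 24.3411 W.
(u² − w²)/2 = (162.6349 − 15.0130)/2 = 73.8110 W.
|Δ| = 49.4698;  2% of max(1, |F·v|) = 0.4868.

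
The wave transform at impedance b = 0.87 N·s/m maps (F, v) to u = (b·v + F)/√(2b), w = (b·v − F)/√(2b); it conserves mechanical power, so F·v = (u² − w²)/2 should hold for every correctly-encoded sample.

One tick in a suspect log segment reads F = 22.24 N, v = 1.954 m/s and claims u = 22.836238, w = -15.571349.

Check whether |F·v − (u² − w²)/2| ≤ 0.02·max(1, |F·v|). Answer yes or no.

no

F·v = 22.24×1.954 = 43.456960 W.
(u² − w²)/2 = (521.493766 − 242.466910)/2 = 139.513428 W.
|Δ| = 96.056468;  2% of max(1, |F·v|) = 0.869139.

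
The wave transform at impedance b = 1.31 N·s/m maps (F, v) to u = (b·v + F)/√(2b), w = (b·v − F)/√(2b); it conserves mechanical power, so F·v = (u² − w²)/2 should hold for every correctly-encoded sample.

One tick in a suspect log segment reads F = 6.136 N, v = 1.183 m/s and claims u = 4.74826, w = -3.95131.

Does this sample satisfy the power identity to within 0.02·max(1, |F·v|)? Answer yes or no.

no

F·v = 6.136×1.183 = 7.25889 W.
(u² − w²)/2 = (22.54597 − 15.61285)/2 = 3.46656 W.
|Δ| = 3.79233;  2% of max(1, |F·v|) = 0.14518.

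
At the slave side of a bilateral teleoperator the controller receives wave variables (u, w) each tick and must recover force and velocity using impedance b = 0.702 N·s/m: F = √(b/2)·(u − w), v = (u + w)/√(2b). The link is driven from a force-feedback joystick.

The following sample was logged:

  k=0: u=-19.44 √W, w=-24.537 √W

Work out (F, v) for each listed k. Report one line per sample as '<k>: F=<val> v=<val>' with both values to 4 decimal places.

k=0: u−w=5.0970, u+w=-43.9770; √(b/2)=0.5925, √(2b)=1.1849; F=0.5925×5.097=3.0197, v=-43.9770/1.1849=-37.1144

0: F=3.0197 v=-37.1144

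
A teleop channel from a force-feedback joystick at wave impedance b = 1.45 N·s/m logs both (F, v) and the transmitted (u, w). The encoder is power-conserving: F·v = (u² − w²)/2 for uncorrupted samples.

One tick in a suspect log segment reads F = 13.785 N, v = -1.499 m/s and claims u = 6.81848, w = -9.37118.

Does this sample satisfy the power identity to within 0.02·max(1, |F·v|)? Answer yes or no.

F·v = 13.785×(-1.499) = -20.6637 W.
(u² − w²)/2 = (46.4917 − 87.8190)/2 = -20.6637 W.
|Δ| = 0.0000;  2% of max(1, |F·v|) = 0.4133.

yes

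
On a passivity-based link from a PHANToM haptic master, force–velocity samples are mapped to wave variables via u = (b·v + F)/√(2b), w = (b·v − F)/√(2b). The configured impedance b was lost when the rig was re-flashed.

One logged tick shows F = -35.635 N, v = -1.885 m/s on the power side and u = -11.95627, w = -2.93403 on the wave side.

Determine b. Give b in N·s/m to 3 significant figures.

b = 31.2 N·s/m

u + w = -14.8903;  u + w = √(2b)·v, so √(2b) = -14.8903/(-1.885) = 7.8994.
b = (√(2b))²/2 = 62.3999/2 = 31.2000.
(Check via u − w = 2F/√(2b): u − w = -9.0222, 2F/√(2b) = -9.0222.)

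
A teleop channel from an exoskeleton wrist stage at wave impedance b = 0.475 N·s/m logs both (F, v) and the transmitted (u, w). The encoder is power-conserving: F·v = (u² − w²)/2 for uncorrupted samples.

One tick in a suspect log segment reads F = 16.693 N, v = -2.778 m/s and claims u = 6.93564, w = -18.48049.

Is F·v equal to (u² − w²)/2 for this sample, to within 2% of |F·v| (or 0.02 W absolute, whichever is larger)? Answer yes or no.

F·v = 16.693×(-2.778) = -46.3732 W.
(u² − w²)/2 = (48.1031 − 341.5285)/2 = -146.7127 W.
|Δ| = 100.3396;  2% of max(1, |F·v|) = 0.9275.

no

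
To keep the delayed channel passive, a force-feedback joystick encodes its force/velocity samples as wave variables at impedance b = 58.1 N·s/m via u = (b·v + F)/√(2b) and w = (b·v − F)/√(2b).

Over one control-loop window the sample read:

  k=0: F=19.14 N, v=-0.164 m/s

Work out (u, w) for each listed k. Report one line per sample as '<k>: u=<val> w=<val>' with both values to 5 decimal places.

k=0: b·v=58.1×(-0.164)=-9.52840; √(2b)=10.77961; u=(-9.52840+19.14)/10.77961=0.89165, w=(-9.52840−19.14)/10.77961=-2.65950

0: u=0.89165 w=-2.65950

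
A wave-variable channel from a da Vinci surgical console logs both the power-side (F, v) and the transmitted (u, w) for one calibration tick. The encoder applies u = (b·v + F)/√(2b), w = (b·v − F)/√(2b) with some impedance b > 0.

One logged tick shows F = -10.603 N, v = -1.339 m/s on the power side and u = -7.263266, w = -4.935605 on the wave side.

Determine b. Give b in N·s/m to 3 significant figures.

u + w = -12.198871;  u + w = √(2b)·v, so √(2b) = -12.198871/(-1.339) = 9.110434.
b = (√(2b))²/2 = 83.000006/2 = 41.500003.
(Check via u − w = 2F/√(2b): u − w = -2.327661, 2F/√(2b) = -2.327661.)

b = 41.5 N·s/m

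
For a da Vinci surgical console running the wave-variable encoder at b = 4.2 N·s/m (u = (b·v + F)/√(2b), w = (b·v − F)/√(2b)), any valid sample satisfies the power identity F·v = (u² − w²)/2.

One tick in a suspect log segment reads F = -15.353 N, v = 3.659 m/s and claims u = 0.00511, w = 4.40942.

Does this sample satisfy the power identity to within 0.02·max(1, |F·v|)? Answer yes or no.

F·v = (-15.353)×3.659 = -56.1766 W.
(u² − w²)/2 = (0.0000 − 19.4430)/2 = -9.7215 W.
|Δ| = 46.4551;  2% of max(1, |F·v|) = 1.1235.

no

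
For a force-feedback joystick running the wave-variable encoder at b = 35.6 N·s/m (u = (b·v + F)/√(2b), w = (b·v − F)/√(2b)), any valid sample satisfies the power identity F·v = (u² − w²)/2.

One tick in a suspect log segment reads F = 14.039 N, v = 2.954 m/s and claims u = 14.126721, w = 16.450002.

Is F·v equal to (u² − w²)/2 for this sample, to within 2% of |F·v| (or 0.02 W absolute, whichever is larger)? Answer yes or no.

no

F·v = 14.039×2.954 = 41.471206 W.
(u² − w²)/2 = (199.564246 − 270.602566)/2 = -35.519160 W.
|Δ| = 76.990366;  2% of max(1, |F·v|) = 0.829424.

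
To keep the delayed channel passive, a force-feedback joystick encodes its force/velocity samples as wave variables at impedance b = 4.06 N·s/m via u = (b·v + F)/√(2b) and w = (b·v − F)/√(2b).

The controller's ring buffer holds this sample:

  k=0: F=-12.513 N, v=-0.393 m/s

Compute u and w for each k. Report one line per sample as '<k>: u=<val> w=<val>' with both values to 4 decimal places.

0: u=-4.9511 w=3.8313

k=0: b·v=4.06×(-0.393)=-1.5956; √(2b)=2.8496; u=(-1.5956+(-12.513))/2.8496=-4.9511, w=(-1.5956−(-12.513))/2.8496=3.8313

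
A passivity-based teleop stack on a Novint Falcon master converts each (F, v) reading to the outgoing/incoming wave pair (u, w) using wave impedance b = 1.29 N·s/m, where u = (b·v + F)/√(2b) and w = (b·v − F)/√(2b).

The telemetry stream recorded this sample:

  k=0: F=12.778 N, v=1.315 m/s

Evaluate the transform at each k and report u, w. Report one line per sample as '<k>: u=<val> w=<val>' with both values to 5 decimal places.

k=0: b·v=1.29×1.315=1.69635; √(2b)=1.60624; u=(1.69635+12.778)/1.60624=9.01134, w=(1.69635−12.778)/1.60624=-6.89913

0: u=9.01134 w=-6.89913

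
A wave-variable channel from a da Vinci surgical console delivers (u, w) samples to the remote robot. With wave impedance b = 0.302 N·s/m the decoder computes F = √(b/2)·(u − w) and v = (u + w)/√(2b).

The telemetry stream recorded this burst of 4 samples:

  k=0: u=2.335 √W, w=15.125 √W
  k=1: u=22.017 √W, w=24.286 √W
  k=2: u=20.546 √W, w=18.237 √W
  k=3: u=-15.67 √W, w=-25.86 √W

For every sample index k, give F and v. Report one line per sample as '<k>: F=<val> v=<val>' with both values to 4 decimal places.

0: F=-4.9700 v=22.4660
1: F=-0.8817 v=59.5787
2: F=0.8972 v=49.9026
3: F=3.9597 v=-53.4372

k=0: u−w=-12.7900, u+w=17.4600; √(b/2)=0.3886, √(2b)=0.7772; F=0.3886×(-12.79)=-4.9700, v=17.4600/0.7772=22.4660
k=1: u−w=-2.2690, u+w=46.3030; √(b/2)=0.3886, √(2b)=0.7772; F=0.3886×(-2.269)=-0.8817, v=46.3030/0.7772=59.5787
k=2: u−w=2.3090, u+w=38.7830; √(b/2)=0.3886, √(2b)=0.7772; F=0.3886×2.309=0.8972, v=38.7830/0.7772=49.9026
k=3: u−w=10.1900, u+w=-41.5300; √(b/2)=0.3886, √(2b)=0.7772; F=0.3886×10.19=3.9597, v=-41.5300/0.7772=-53.4372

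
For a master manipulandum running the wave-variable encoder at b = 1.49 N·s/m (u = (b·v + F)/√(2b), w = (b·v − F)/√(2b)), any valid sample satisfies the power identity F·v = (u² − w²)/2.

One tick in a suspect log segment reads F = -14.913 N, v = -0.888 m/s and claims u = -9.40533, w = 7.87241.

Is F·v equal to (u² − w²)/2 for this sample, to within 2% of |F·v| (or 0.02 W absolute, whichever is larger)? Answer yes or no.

F·v = (-14.913)×(-0.888) = 13.24274 W.
(u² − w²)/2 = (88.46023 − 61.97484)/2 = 13.24270 W.
|Δ| = 0.00005;  2% of max(1, |F·v|) = 0.26485.

yes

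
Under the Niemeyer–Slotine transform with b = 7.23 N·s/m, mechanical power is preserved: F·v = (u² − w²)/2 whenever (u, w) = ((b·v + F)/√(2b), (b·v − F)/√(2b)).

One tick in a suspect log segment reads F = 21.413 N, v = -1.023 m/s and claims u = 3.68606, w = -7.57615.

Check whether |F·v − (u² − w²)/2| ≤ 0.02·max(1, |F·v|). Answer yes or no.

F·v = 21.413×(-1.023) = -21.9055 W.
(u² − w²)/2 = (13.5870 − 57.3980)/2 = -21.9055 W.
|Δ| = 0.0000;  2% of max(1, |F·v|) = 0.4381.

yes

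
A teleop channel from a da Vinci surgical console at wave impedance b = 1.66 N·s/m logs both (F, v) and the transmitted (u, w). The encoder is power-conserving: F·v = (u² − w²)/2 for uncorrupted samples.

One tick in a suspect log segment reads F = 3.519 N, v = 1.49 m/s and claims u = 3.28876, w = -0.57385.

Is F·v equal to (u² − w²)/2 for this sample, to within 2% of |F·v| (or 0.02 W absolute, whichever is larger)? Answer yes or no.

yes

F·v = 3.519×1.49 = 5.2433 W.
(u² − w²)/2 = (10.8159 − 0.3293)/2 = 5.2433 W.
|Δ| = 0.0000;  2% of max(1, |F·v|) = 0.1049.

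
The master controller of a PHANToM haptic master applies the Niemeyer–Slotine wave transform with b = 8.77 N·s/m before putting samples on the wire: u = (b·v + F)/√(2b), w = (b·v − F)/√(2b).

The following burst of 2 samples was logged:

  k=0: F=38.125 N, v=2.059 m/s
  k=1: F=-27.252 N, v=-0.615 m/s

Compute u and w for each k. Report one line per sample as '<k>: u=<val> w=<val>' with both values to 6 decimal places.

0: u=13.414847 w=-4.791594
1: u=-7.794876 w=5.219208

k=0: b·v=8.77×2.059=18.057430; √(2b)=4.188078; u=(18.057430+38.125)/4.188078=13.414847, w=(18.057430−38.125)/4.188078=-4.791594
k=1: b·v=8.77×(-0.615)=-5.393550; √(2b)=4.188078; u=(-5.393550+(-27.252))/4.188078=-7.794876, w=(-5.393550−(-27.252))/4.188078=5.219208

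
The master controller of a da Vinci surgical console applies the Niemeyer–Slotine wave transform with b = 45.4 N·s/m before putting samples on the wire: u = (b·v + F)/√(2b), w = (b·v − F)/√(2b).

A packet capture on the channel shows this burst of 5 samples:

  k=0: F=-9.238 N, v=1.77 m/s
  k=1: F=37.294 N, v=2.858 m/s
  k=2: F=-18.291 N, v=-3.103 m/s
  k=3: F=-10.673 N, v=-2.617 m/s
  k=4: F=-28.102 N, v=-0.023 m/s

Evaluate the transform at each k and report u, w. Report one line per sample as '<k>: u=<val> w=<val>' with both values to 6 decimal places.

0: u=7.463608 w=9.402551
1: u=17.530580 w=9.703026
2: u=-16.703622 w=-12.864565
3: u=-13.588636 w=-11.348504
4: u=-3.058715 w=2.839550

k=0: b·v=45.4×1.77=80.358000; √(2b)=9.528903; u=(80.358000+(-9.238))/9.528903=7.463608, w=(80.358000−(-9.238))/9.528903=9.402551
k=1: b·v=45.4×2.858=129.753200; √(2b)=9.528903; u=(129.753200+37.294)/9.528903=17.530580, w=(129.753200−37.294)/9.528903=9.703026
k=2: b·v=45.4×(-3.103)=-140.876200; √(2b)=9.528903; u=(-140.876200+(-18.291))/9.528903=-16.703622, w=(-140.876200−(-18.291))/9.528903=-12.864565
k=3: b·v=45.4×(-2.617)=-118.811800; √(2b)=9.528903; u=(-118.811800+(-10.673))/9.528903=-13.588636, w=(-118.811800−(-10.673))/9.528903=-11.348504
k=4: b·v=45.4×(-0.023)=-1.044200; √(2b)=9.528903; u=(-1.044200+(-28.102))/9.528903=-3.058715, w=(-1.044200−(-28.102))/9.528903=2.839550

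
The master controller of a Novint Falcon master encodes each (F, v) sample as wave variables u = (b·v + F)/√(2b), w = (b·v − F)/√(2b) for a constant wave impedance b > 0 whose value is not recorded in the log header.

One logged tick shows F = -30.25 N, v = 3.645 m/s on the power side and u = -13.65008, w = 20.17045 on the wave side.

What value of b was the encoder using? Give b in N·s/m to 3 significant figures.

b = 1.6 N·s/m

u + w = 6.5204;  u + w = √(2b)·v, so √(2b) = 6.5204/3.645 = 1.7889.
b = (√(2b))²/2 = 3.2000/2 = 1.6000.
(Check via u − w = 2F/√(2b): u − w = -33.8205, 2F/√(2b) = -33.8206.)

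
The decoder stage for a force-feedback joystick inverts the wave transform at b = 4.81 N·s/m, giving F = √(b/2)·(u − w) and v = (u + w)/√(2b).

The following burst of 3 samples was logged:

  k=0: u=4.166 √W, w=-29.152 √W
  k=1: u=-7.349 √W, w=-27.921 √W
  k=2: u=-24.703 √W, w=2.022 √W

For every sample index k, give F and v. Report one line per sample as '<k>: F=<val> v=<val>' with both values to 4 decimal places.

k=0: u−w=33.3180, u+w=-24.9860; √(b/2)=1.5508, √(2b)=3.1016; F=1.5508×33.318=51.6698, v=-24.9860/3.1016=-8.0558
k=1: u−w=20.5720, u+w=-35.2700; √(b/2)=1.5508, √(2b)=3.1016; F=1.5508×20.572=31.9032, v=-35.2700/3.1016=-11.3715
k=2: u−w=-26.7250, u+w=-22.6810; √(b/2)=1.5508, √(2b)=3.1016; F=1.5508×(-26.725)=-41.4453, v=-22.6810/3.1016=-7.3126

0: F=51.6698 v=-8.0558
1: F=31.9032 v=-11.3715
2: F=-41.4453 v=-7.3126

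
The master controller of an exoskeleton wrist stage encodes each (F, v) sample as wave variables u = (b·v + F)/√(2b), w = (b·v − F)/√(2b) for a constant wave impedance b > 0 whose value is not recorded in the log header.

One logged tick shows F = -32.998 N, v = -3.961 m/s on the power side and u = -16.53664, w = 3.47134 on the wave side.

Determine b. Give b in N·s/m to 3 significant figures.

b = 5.44 N·s/m

u + w = -13.06530;  u + w = √(2b)·v, so √(2b) = -13.06530/(-3.961) = 3.29849.
b = (√(2b))²/2 = 10.88000/2 = 5.44000.
(Check via u − w = 2F/√(2b): u − w = -20.00798, 2F/√(2b) = -20.00797.)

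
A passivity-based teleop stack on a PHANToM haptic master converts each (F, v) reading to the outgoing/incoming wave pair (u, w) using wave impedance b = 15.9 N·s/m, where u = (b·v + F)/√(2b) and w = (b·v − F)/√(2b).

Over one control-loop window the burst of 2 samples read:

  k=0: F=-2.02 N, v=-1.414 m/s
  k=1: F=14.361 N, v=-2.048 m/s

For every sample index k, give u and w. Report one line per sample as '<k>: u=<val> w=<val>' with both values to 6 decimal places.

k=0: b·v=15.9×(-1.414)=-22.482600; √(2b)=5.639149; u=(-22.482600+(-2.02))/5.639149=-4.345088, w=(-22.482600−(-2.02))/5.639149=-3.628668
k=1: b·v=15.9×(-2.048)=-32.563200; √(2b)=5.639149; u=(-32.563200+14.361)/5.639149=-3.227828, w=(-32.563200−14.361)/5.639149=-8.321149

0: u=-4.345088 w=-3.628668
1: u=-3.227828 w=-8.321149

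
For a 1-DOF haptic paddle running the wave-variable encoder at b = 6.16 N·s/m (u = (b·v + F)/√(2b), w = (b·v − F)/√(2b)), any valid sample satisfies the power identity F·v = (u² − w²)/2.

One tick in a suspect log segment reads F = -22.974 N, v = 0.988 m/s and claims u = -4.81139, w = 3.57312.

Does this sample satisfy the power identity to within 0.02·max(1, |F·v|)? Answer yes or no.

no

F·v = (-22.974)×0.988 = -22.69831 W.
(u² − w²)/2 = (23.14947 − 12.76719)/2 = 5.19114 W.
|Δ| = 27.88946;  2% of max(1, |F·v|) = 0.45397.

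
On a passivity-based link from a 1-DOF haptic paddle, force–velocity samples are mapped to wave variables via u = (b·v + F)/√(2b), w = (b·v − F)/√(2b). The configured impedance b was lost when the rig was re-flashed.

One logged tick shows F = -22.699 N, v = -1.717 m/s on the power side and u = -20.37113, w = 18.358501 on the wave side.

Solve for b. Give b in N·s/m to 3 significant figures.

u + w = -2.012629;  u + w = √(2b)·v, so √(2b) = -2.012629/(-1.717) = 1.172178.
b = (√(2b))²/2 = 1.374000/2 = 0.687000.
(Check via u − w = 2F/√(2b): u − w = -38.729631, 2F/√(2b) = -38.729625.)

b = 0.687 N·s/m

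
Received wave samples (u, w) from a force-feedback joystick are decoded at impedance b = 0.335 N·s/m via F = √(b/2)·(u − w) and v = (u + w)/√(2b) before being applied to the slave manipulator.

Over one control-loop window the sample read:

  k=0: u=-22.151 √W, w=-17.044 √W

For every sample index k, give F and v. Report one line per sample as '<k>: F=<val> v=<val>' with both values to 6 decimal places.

0: F=-2.090130 v=-47.884314

k=0: u−w=-5.107000, u+w=-39.195000; √(b/2)=0.409268, √(2b)=0.818535; F=0.409268×(-5.107)=-2.090130, v=-39.195000/0.818535=-47.884314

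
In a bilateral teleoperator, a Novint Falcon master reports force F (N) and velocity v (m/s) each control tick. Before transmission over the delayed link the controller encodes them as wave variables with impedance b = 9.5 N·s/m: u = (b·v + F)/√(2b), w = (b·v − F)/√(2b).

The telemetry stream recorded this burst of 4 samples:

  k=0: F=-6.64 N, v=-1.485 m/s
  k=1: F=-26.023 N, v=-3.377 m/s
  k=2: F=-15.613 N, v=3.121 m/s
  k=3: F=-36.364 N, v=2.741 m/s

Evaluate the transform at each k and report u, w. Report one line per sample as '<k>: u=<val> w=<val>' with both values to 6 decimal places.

0: u=-4.759803 w=-1.713162
1: u=-13.330087 w=-1.389915
2: u=3.220194 w=10.383930
3: u=-2.368603 w=14.316345

k=0: b·v=9.5×(-1.485)=-14.107500; √(2b)=4.358899; u=(-14.107500+(-6.64))/4.358899=-4.759803, w=(-14.107500−(-6.64))/4.358899=-1.713162
k=1: b·v=9.5×(-3.377)=-32.081500; √(2b)=4.358899; u=(-32.081500+(-26.023))/4.358899=-13.330087, w=(-32.081500−(-26.023))/4.358899=-1.389915
k=2: b·v=9.5×3.121=29.649500; √(2b)=4.358899; u=(29.649500+(-15.613))/4.358899=3.220194, w=(29.649500−(-15.613))/4.358899=10.383930
k=3: b·v=9.5×2.741=26.039500; √(2b)=4.358899; u=(26.039500+(-36.364))/4.358899=-2.368603, w=(26.039500−(-36.364))/4.358899=14.316345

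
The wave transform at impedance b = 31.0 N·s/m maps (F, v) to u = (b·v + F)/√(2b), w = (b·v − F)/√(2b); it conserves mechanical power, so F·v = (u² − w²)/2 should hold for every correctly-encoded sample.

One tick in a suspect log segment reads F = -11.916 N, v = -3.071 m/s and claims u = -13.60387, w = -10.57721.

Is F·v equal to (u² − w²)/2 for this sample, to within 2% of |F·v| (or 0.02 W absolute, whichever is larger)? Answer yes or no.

yes

F·v = (-11.916)×(-3.071) = 36.59404 W.
(u² − w²)/2 = (185.06528 − 111.87737)/2 = 36.59395 W.
|Δ| = 0.00008;  2% of max(1, |F·v|) = 0.73188.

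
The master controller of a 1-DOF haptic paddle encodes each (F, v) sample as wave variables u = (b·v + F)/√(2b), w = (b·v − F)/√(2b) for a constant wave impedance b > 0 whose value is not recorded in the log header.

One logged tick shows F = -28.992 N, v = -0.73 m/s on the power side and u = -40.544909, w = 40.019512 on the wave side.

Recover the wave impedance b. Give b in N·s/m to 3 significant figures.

b = 0.259 N·s/m

u + w = -0.525397;  u + w = √(2b)·v, so √(2b) = -0.525397/(-0.73) = 0.719722.
b = (√(2b))²/2 = 0.518000/2 = 0.259000.
(Check via u − w = 2F/√(2b): u − w = -80.564421, 2F/√(2b) = -80.564449.)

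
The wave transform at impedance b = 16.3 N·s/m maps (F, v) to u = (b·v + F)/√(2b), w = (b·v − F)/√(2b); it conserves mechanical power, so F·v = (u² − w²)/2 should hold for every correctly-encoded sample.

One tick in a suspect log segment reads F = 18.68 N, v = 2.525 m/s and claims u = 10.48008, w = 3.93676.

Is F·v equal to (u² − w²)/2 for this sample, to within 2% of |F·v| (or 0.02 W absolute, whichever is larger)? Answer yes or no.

yes

F·v = 18.68×2.525 = 47.16700 W.
(u² − w²)/2 = (109.83208 − 15.49808)/2 = 47.16700 W.
|Δ| = 0.00000;  2% of max(1, |F·v|) = 0.94334.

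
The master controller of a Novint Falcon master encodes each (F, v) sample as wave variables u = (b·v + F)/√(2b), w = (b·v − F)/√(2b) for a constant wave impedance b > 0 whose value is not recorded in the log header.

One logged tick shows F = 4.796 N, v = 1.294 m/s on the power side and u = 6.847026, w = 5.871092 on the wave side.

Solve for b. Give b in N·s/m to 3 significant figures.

u + w = 12.718118;  u + w = √(2b)·v, so √(2b) = 12.718118/1.294 = 9.828530.
b = (√(2b))²/2 = 96.600005/2 = 48.300002.
(Check via u − w = 2F/√(2b): u − w = 0.975934, 2F/√(2b) = 0.975934.)

b = 48.3 N·s/m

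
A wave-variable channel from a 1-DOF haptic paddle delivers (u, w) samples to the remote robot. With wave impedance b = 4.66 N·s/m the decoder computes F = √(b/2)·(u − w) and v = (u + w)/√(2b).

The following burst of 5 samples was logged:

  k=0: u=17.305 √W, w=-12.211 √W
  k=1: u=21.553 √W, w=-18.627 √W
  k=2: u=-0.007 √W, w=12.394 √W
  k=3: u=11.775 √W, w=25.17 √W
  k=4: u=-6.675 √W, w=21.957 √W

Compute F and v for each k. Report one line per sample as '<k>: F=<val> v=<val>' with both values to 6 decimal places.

0: F=45.054219 v=1.668595
1: F=61.332108 v=0.958443
2: F=-18.929305 v=4.057497
3: F=-20.446580 v=12.101737
4: F=-43.704851 v=5.005786

k=0: u−w=29.516000, u+w=5.094000; √(b/2)=1.526434, √(2b)=3.052868; F=1.526434×29.516=45.054219, v=5.094000/3.052868=1.668595
k=1: u−w=40.180000, u+w=2.926000; √(b/2)=1.526434, √(2b)=3.052868; F=1.526434×40.18=61.332108, v=2.926000/3.052868=0.958443
k=2: u−w=-12.401000, u+w=12.387000; √(b/2)=1.526434, √(2b)=3.052868; F=1.526434×(-12.401)=-18.929305, v=12.387000/3.052868=4.057497
k=3: u−w=-13.395000, u+w=36.945000; √(b/2)=1.526434, √(2b)=3.052868; F=1.526434×(-13.395)=-20.446580, v=36.945000/3.052868=12.101737
k=4: u−w=-28.632000, u+w=15.282000; √(b/2)=1.526434, √(2b)=3.052868; F=1.526434×(-28.632)=-43.704851, v=15.282000/3.052868=5.005786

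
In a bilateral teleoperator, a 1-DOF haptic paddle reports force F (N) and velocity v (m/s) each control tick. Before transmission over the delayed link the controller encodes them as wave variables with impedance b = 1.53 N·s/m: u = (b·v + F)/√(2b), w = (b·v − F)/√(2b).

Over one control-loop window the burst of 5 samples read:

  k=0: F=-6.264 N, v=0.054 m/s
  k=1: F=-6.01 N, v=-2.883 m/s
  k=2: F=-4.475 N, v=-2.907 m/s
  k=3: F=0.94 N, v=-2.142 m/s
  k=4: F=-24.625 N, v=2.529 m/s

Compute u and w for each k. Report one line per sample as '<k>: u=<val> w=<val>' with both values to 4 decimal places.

0: u=-3.5337 w=3.6281
1: u=-5.9573 w=0.9141
2: u=-5.1008 w=0.0156
3: u=-1.3361 w=-2.4108
4: u=-11.8652 w=16.2891

k=0: b·v=1.53×0.054=0.0826; √(2b)=1.7493; u=(0.0826+(-6.264))/1.7493=-3.5337, w=(0.0826−(-6.264))/1.7493=3.6281
k=1: b·v=1.53×(-2.883)=-4.4110; √(2b)=1.7493; u=(-4.4110+(-6.01))/1.7493=-5.9573, w=(-4.4110−(-6.01))/1.7493=0.9141
k=2: b·v=1.53×(-2.907)=-4.4477; √(2b)=1.7493; u=(-4.4477+(-4.475))/1.7493=-5.1008, w=(-4.4477−(-4.475))/1.7493=0.0156
k=3: b·v=1.53×(-2.142)=-3.2773; √(2b)=1.7493; u=(-3.2773+0.94)/1.7493=-1.3361, w=(-3.2773−0.94)/1.7493=-2.4108
k=4: b·v=1.53×2.529=3.8694; √(2b)=1.7493; u=(3.8694+(-24.625))/1.7493=-11.8652, w=(3.8694−(-24.625))/1.7493=16.2891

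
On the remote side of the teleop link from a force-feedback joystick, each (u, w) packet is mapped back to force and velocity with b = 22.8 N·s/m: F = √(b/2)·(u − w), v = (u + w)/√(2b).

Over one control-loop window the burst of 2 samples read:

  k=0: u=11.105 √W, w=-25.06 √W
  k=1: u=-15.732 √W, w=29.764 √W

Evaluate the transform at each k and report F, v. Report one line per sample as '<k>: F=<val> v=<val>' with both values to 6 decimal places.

0: F=122.107094 v=-2.066557
1: F=-153.612176 v=2.077960

k=0: u−w=36.165000, u+w=-13.955000; √(b/2)=3.376389, √(2b)=6.752777; F=3.376389×36.165=122.107094, v=-13.955000/6.752777=-2.066557
k=1: u−w=-45.496000, u+w=14.032000; √(b/2)=3.376389, √(2b)=6.752777; F=3.376389×(-45.496)=-153.612176, v=14.032000/6.752777=2.077960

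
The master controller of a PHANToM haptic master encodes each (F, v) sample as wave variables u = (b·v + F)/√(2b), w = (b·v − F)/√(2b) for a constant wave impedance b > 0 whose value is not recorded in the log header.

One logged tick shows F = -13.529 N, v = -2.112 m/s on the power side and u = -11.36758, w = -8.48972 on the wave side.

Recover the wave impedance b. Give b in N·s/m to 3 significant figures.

u + w = -19.8573;  u + w = √(2b)·v, so √(2b) = -19.8573/(-2.112) = 9.4021.
b = (√(2b))²/2 = 88.4001/2 = 44.2000.
(Check via u − w = 2F/√(2b): u − w = -2.8779, 2F/√(2b) = -2.8779.)

b = 44.2 N·s/m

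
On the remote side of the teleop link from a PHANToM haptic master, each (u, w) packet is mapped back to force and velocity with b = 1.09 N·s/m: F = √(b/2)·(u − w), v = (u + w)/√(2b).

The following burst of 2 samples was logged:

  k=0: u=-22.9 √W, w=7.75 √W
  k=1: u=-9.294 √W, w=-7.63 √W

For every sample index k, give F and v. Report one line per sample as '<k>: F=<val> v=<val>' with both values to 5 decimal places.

0: F=-22.62709 v=-10.26087
1: F=-1.22843 v=-11.46238

k=0: u−w=-30.65000, u+w=-15.15000; √(b/2)=0.73824, √(2b)=1.47648; F=0.73824×(-30.65)=-22.62709, v=-15.15000/1.47648=-10.26087
k=1: u−w=-1.66400, u+w=-16.92400; √(b/2)=0.73824, √(2b)=1.47648; F=0.73824×(-1.664)=-1.22843, v=-16.92400/1.47648=-11.46238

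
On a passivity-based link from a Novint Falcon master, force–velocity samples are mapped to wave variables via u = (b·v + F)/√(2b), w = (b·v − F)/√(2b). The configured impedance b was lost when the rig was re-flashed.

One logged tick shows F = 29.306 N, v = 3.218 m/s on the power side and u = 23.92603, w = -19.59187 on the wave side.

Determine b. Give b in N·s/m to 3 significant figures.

b = 0.907 N·s/m

u + w = 4.3342;  u + w = √(2b)·v, so √(2b) = 4.3342/3.218 = 1.3468.
b = (√(2b))²/2 = 1.8140/2 = 0.9070.
(Check via u − w = 2F/√(2b): u − w = 43.5179, 2F/√(2b) = 43.5179.)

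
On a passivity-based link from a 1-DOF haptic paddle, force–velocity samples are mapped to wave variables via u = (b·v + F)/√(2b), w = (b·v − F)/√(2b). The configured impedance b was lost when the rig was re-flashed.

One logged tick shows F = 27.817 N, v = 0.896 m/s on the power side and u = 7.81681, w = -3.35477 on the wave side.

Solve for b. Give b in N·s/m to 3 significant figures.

u + w = 4.46204;  u + w = √(2b)·v, so √(2b) = 4.46204/0.896 = 4.97996.
b = (√(2b))²/2 = 24.79996/2 = 12.39998.
(Check via u − w = 2F/√(2b): u − w = 11.17158, 2F/√(2b) = 11.17159.)

b = 12.4 N·s/m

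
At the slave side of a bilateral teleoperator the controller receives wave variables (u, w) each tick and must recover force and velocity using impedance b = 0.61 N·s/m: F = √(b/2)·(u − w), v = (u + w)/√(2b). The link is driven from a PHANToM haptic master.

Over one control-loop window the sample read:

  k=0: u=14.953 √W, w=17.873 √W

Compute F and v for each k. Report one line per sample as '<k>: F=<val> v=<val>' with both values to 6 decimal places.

0: F=-1.612623 v=29.719264

k=0: u−w=-2.920000, u+w=32.826000; √(b/2)=0.552268, √(2b)=1.104536; F=0.552268×(-2.92)=-1.612623, v=32.826000/1.104536=29.719264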